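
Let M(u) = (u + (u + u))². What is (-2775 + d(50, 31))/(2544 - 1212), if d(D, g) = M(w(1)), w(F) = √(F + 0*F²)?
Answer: -461/222 ≈ -2.0766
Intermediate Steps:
w(F) = √F (w(F) = √(F + 0) = √F)
M(u) = 9*u² (M(u) = (u + 2*u)² = (3*u)² = 9*u²)
d(D, g) = 9 (d(D, g) = 9*(√1)² = 9*1² = 9*1 = 9)
(-2775 + d(50, 31))/(2544 - 1212) = (-2775 + 9)/(2544 - 1212) = -2766/1332 = -2766*1/1332 = -461/222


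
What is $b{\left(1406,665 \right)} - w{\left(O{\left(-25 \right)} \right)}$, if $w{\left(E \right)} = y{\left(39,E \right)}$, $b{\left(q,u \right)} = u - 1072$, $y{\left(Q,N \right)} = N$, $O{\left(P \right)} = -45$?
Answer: $-362$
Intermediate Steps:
$b{\left(q,u \right)} = -1072 + u$ ($b{\left(q,u \right)} = u - 1072 = -1072 + u$)
$w{\left(E \right)} = E$
$b{\left(1406,665 \right)} - w{\left(O{\left(-25 \right)} \right)} = \left(-1072 + 665\right) - -45 = -407 + 45 = -362$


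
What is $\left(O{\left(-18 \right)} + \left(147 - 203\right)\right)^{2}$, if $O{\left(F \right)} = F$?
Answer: $5476$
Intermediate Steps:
$\left(O{\left(-18 \right)} + \left(147 - 203\right)\right)^{2} = \left(-18 + \left(147 - 203\right)\right)^{2} = \left(-18 - 56\right)^{2} = \left(-74\right)^{2} = 5476$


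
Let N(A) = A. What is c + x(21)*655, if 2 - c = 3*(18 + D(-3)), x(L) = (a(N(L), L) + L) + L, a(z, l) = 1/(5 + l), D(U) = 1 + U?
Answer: 714719/26 ≈ 27489.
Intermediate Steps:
x(L) = 1/(5 + L) + 2*L (x(L) = (1/(5 + L) + L) + L = (L + 1/(5 + L)) + L = 1/(5 + L) + 2*L)
c = -46 (c = 2 - 3*(18 + (1 - 3)) = 2 - 3*(18 - 2) = 2 - 3*16 = 2 - 1*48 = 2 - 48 = -46)
c + x(21)*655 = -46 + ((1 + 2*21*(5 + 21))/(5 + 21))*655 = -46 + ((1 + 2*21*26)/26)*655 = -46 + ((1 + 1092)/26)*655 = -46 + ((1/26)*1093)*655 = -46 + (1093/26)*655 = -46 + 715915/26 = 714719/26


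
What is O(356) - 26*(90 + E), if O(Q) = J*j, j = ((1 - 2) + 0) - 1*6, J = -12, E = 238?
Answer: -8444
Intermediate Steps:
j = -7 (j = (-1 + 0) - 6 = -1 - 6 = -7)
O(Q) = 84 (O(Q) = -12*(-7) = 84)
O(356) - 26*(90 + E) = 84 - 26*(90 + 238) = 84 - 26*328 = 84 - 8528 = -8444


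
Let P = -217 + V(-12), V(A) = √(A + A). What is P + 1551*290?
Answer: 449573 + 2*I*√6 ≈ 4.4957e+5 + 4.899*I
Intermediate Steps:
V(A) = √2*√A (V(A) = √(2*A) = √2*√A)
P = -217 + 2*I*√6 (P = -217 + √2*√(-12) = -217 + √2*(2*I*√3) = -217 + 2*I*√6 ≈ -217.0 + 4.899*I)
P + 1551*290 = (-217 + 2*I*√6) + 1551*290 = (-217 + 2*I*√6) + 449790 = 449573 + 2*I*√6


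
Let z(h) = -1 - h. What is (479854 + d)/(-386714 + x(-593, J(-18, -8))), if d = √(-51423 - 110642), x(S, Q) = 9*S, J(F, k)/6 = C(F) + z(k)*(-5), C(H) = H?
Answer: -479854/392051 - I*√162065/392051 ≈ -1.224 - 0.0010268*I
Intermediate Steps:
J(F, k) = 30 + 6*F + 30*k (J(F, k) = 6*(F + (-1 - k)*(-5)) = 6*(F + (5 + 5*k)) = 6*(5 + F + 5*k) = 30 + 6*F + 30*k)
d = I*√162065 (d = √(-162065) = I*√162065 ≈ 402.57*I)
(479854 + d)/(-386714 + x(-593, J(-18, -8))) = (479854 + I*√162065)/(-386714 + 9*(-593)) = (479854 + I*√162065)/(-386714 - 5337) = (479854 + I*√162065)/(-392051) = (479854 + I*√162065)*(-1/392051) = -479854/392051 - I*√162065/392051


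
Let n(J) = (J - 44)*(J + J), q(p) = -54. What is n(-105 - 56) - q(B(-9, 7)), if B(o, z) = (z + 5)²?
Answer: 66064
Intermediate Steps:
B(o, z) = (5 + z)²
n(J) = 2*J*(-44 + J) (n(J) = (-44 + J)*(2*J) = 2*J*(-44 + J))
n(-105 - 56) - q(B(-9, 7)) = 2*(-105 - 56)*(-44 + (-105 - 56)) - 1*(-54) = 2*(-161)*(-44 - 161) + 54 = 2*(-161)*(-205) + 54 = 66010 + 54 = 66064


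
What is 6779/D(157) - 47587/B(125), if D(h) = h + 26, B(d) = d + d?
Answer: -7013671/45750 ≈ -153.30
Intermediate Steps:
B(d) = 2*d
D(h) = 26 + h
6779/D(157) - 47587/B(125) = 6779/(26 + 157) - 47587/(2*125) = 6779/183 - 47587/250 = -7013671/45750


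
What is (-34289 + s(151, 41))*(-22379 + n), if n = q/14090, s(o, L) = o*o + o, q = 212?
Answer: 1787390841813/7045 ≈ 2.5371e+8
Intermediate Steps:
s(o, L) = o + o² (s(o, L) = o² + o = o + o²)
n = 106/7045 (n = 212/14090 = 212*(1/14090) = 106/7045 ≈ 0.015046)
(-34289 + s(151, 41))*(-22379 + n) = (-34289 + 151*(1 + 151))*(-22379 + 106/7045) = (-34289 + 151*152)*(-157659949/7045) = (-34289 + 22952)*(-157659949/7045) = -11337*(-157659949/7045) = 1787390841813/7045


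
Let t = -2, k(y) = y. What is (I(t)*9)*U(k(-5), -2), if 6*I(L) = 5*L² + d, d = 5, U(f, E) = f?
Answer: -375/2 ≈ -187.50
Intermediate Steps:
I(L) = ⅚ + 5*L²/6 (I(L) = (5*L² + 5)/6 = (5 + 5*L²)/6 = ⅚ + 5*L²/6)
(I(t)*9)*U(k(-5), -2) = ((⅚ + (⅚)*(-2)²)*9)*(-5) = ((⅚ + (⅚)*4)*9)*(-5) = ((⅚ + 10/3)*9)*(-5) = ((25/6)*9)*(-5) = (75/2)*(-5) = -375/2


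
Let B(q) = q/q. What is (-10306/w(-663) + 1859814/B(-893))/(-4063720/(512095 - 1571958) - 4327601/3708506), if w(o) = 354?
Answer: 1293852286670571295150/1855608850787289 ≈ 6.9727e+5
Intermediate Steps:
B(q) = 1
(-10306/w(-663) + 1859814/B(-893))/(-4063720/(512095 - 1571958) - 4327601/3708506) = (-10306/354 + 1859814/1)/(-4063720/(512095 - 1571958) - 4327601/3708506) = (-10306*1/354 + 1859814*1)/(-4063720/(-1059863) - 4327601*1/3708506) = (-5153/177 + 1859814)/(-4063720*(-1/1059863) - 4327601/3708506) = 329181925/(177*(4063720/1059863 - 4327601/3708506)) = 329181925/(177*(10483665823657/3930508294678)) = (329181925/177)*(3930508294678/10483665823657) = 1293852286670571295150/1855608850787289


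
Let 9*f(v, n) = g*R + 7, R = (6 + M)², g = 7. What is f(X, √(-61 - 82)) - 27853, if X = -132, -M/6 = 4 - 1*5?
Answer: -249662/9 ≈ -27740.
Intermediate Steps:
M = 6 (M = -6*(4 - 1*5) = -6*(4 - 5) = -6*(-1) = 6)
R = 144 (R = (6 + 6)² = 12² = 144)
f(v, n) = 1015/9 (f(v, n) = (7*144 + 7)/9 = (1008 + 7)/9 = (⅑)*1015 = 1015/9)
f(X, √(-61 - 82)) - 27853 = 1015/9 - 27853 = -249662/9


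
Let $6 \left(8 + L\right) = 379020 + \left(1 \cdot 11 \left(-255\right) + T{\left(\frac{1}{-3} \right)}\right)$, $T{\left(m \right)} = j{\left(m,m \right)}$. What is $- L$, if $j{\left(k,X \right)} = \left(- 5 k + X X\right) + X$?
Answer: $- \frac{1692758}{27} \approx -62695.0$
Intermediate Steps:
$j{\left(k,X \right)} = X + X^{2} - 5 k$ ($j{\left(k,X \right)} = \left(- 5 k + X^{2}\right) + X = \left(X^{2} - 5 k\right) + X = X + X^{2} - 5 k$)
$T{\left(m \right)} = m^{2} - 4 m$ ($T{\left(m \right)} = m + m^{2} - 5 m = m^{2} - 4 m$)
$L = \frac{1692758}{27}$ ($L = -8 + \frac{379020 + \left(1 \cdot 11 \left(-255\right) + \frac{-4 + \frac{1}{-3}}{-3}\right)}{6} = -8 + \frac{379020 - \left(2805 + \frac{-4 - \frac{1}{3}}{3}\right)}{6} = -8 + \frac{379020 - \frac{25232}{9}}{6} = -8 + \frac{1}{6} \cdot \frac{3385948}{9} = -8 + \frac{1692974}{27} = \frac{1692758}{27} \approx 62695.0$)
$- L = \left(-1\right) \frac{1692758}{27} = - \frac{1692758}{27}$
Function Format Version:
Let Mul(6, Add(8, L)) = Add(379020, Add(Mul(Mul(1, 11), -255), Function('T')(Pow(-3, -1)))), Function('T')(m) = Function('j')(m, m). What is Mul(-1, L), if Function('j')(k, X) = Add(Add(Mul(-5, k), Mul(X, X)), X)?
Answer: Rational(-1692758, 27) ≈ -62695.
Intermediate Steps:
Function('j')(k, X) = Add(X, Pow(X, 2), Mul(-5, k)) (Function('j')(k, X) = Add(Add(Mul(-5, k), Pow(X, 2)), X) = Add(Add(Pow(X, 2), Mul(-5, k)), X) = Add(X, Pow(X, 2), Mul(-5, k)))
Function('T')(m) = Add(Pow(m, 2), Mul(-4, m)) (Function('T')(m) = Add(m, Pow(m, 2), Mul(-5, m)) = Add(Pow(m, 2), Mul(-4, m)))
L = Rational(1692758, 27) (L = Add(-8, Mul(Rational(1, 6), Add(379020, Add(Mul(Mul(1, 11), -255), Mul(Pow(-3, -1), Add(-4, Pow(-3, -1))))))) = Add(-8, Mul(Rational(1, 6), Add(379020, Add(Mul(11, -255), Mul(Rational(-1, 3), Add(-4, Rational(-1, 3))))))) = Add(-8, Mul(Rational(1, 6), Add(379020, Add(-2805, Mul(Rational(-1, 3), Rational(-13, 3)))))) = Add(-8, Mul(Rational(1, 6), Add(379020, Add(-2805, Rational(13, 9))))) = Add(-8, Mul(Rational(1, 6), Add(379020, Rational(-25232, 9)))) = Add(-8, Mul(Rational(1, 6), Rational(3385948, 9))) = Add(-8, Rational(1692974, 27)) = Rational(1692758, 27) ≈ 62695.)
Mul(-1, L) = Mul(-1, Rational(1692758, 27)) = Rational(-1692758, 27)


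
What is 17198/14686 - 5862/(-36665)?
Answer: 358327001/269231095 ≈ 1.3309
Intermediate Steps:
17198/14686 - 5862/(-36665) = 17198*(1/14686) - 5862*(-1/36665) = 8599/7343 + 5862/36665 = 358327001/269231095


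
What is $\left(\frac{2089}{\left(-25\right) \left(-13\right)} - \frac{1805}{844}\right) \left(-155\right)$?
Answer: $- \frac{36471221}{54860} \approx -664.81$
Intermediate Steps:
$\left(\frac{2089}{\left(-25\right) \left(-13\right)} - \frac{1805}{844}\right) \left(-155\right) = \left(\frac{2089}{325} - \frac{1805}{844}\right) \left(-155\right) = \frac{1176491}{274300} \left(-155\right) = - \frac{36471221}{54860}$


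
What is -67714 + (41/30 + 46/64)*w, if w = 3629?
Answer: -28870091/480 ≈ -60146.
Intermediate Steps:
-67714 + (41/30 + 46/64)*w = -67714 + (41/30 + 46/64)*3629 = -67714 + (41*(1/30) + 46*(1/64))*3629 = -67714 + (41/30 + 23/32)*3629 = -67714 + (1001/480)*3629 = -67714 + 3632629/480 = -28870091/480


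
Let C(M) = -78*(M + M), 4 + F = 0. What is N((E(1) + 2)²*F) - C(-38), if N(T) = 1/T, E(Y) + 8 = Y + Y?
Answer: -379393/64 ≈ -5928.0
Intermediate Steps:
F = -4 (F = -4 + 0 = -4)
E(Y) = -8 + 2*Y (E(Y) = -8 + (Y + Y) = -8 + 2*Y)
C(M) = -156*M
N((E(1) + 2)²*F) - C(-38) = 1/(((-8 + 2*1) + 2)²*(-4)) - (-156)*(-38) = 1/(((-8 + 2) + 2)²*(-4)) - 1*5928 = 1/((-6 + 2)²*(-4)) - 5928 = 1/((-4)²*(-4)) - 5928 = 1/(16*(-4)) - 5928 = 1/(-64) - 5928 = -1/64 - 5928 = -379393/64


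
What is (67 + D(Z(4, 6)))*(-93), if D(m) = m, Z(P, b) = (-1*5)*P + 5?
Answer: -4836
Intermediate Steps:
Z(P, b) = 5 - 5*P (Z(P, b) = -5*P + 5 = 5 - 5*P)
(67 + D(Z(4, 6)))*(-93) = (67 + (5 - 5*4))*(-93) = (67 + (5 - 20))*(-93) = (67 - 15)*(-93) = 52*(-93) = -4836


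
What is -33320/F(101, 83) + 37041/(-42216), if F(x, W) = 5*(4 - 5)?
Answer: 93763461/14072 ≈ 6663.1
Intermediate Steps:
F(x, W) = -5 (F(x, W) = 5*(-1) = -5)
-33320/F(101, 83) + 37041/(-42216) = -33320/(-5) + 37041/(-42216) = -33320*(-⅕) + 37041*(-1/42216) = 6664 - 12347/14072 = 93763461/14072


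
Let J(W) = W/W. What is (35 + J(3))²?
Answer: 1296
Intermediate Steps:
J(W) = 1
(35 + J(3))² = (35 + 1)² = 36² = 1296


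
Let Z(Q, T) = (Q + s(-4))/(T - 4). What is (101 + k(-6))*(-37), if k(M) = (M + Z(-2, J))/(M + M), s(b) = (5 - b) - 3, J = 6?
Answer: -11248/3 ≈ -3749.3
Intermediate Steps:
s(b) = 2 - b
Z(Q, T) = (6 + Q)/(-4 + T) (Z(Q, T) = (Q + (2 - 1*(-4)))/(T - 4) = (Q + (2 + 4))/(-4 + T) = (Q + 6)/(-4 + T) = (6 + Q)/(-4 + T))
k(M) = (2 + M)/(2*M) (k(M) = (M + (6 - 2)/(-4 + 6))/(M + M) = (M + 4/2)/((2*M)) = (M + (1/2)*4)*(1/(2*M)) = (M + 2)*(1/(2*M)) = (2 + M)*(1/(2*M)) = (2 + M)/(2*M))
(101 + k(-6))*(-37) = (101 + (1/2)*(2 - 6)/(-6))*(-37) = (101 + (1/2)*(-1/6)*(-4))*(-37) = (101 + 1/3)*(-37) = (304/3)*(-37) = -11248/3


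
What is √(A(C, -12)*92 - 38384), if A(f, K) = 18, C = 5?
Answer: 2*I*√9182 ≈ 191.65*I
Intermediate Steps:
√(A(C, -12)*92 - 38384) = √(18*92 - 38384) = √(1656 - 38384) = √(-36728) = 2*I*√9182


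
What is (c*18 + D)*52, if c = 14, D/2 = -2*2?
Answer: 12688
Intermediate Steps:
D = -8 (D = 2*(-2*2) = 2*(-4) = -8)
(c*18 + D)*52 = (14*18 - 8)*52 = (252 - 8)*52 = 244*52 = 12688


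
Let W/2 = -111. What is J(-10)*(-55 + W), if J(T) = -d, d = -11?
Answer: -3047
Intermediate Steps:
J(T) = 11 (J(T) = -1*(-11) = 11)
W = -222 (W = 2*(-111) = -222)
J(-10)*(-55 + W) = 11*(-55 - 222) = 11*(-277) = -3047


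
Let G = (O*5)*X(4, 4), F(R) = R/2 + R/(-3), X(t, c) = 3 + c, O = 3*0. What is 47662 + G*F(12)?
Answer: 47662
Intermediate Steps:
O = 0
F(R) = R/6 (F(R) = R*(½) + R*(-⅓) = R/2 - R/3 = R/6)
G = 0 (G = (0*5)*(3 + 4) = 0*7 = 0)
47662 + G*F(12) = 47662 + 0*((⅙)*12) = 47662 + 0*2 = 47662 + 0 = 47662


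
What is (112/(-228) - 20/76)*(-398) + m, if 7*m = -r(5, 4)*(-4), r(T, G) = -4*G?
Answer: 116150/399 ≈ 291.10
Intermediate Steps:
m = -64/7 (m = (-(-4)*4*(-4))/7 = (-1*(-16)*(-4))/7 = (16*(-4))/7 = (⅐)*(-64) = -64/7 ≈ -9.1429)
(112/(-228) - 20/76)*(-398) + m = (112/(-228) - 20/76)*(-398) - 64/7 = (112*(-1/228) - 20*1/76)*(-398) - 64/7 = (-28/57 - 5/19)*(-398) - 64/7 = -43/57*(-398) - 64/7 = 17114/57 - 64/7 = 116150/399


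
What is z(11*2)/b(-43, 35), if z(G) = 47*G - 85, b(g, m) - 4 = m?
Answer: 73/3 ≈ 24.333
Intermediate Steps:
b(g, m) = 4 + m
z(G) = -85 + 47*G
z(11*2)/b(-43, 35) = (-85 + 47*(11*2))/(4 + 35) = (-85 + 47*22)/39 = (-85 + 1034)*(1/39) = 949*(1/39) = 73/3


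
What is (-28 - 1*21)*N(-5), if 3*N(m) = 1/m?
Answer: 49/15 ≈ 3.2667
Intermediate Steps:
N(m) = 1/(3*m) (N(m) = (1/m)/3 = 1/(3*m))
(-28 - 1*21)*N(-5) = (-28 - 1*21)*((1/3)/(-5)) = (-28 - 21)*((1/3)*(-1/5)) = -49*(-1/15) = 49/15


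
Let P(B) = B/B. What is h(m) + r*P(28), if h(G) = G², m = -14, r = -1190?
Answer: -994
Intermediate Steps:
P(B) = 1
h(m) + r*P(28) = (-14)² - 1190*1 = 196 - 1190 = -994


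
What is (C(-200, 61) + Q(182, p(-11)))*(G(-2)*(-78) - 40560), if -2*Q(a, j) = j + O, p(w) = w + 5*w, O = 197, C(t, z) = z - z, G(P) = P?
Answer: 2646462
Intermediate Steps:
C(t, z) = 0
p(w) = 6*w
Q(a, j) = -197/2 - j/2 (Q(a, j) = -(j + 197)/2 = -(197 + j)/2 = -197/2 - j/2)
(C(-200, 61) + Q(182, p(-11)))*(G(-2)*(-78) - 40560) = (0 + (-197/2 - 3*(-11)))*(-2*(-78) - 40560) = (0 + (-197/2 - ½*(-66)))*(156 - 40560) = (0 + (-197/2 + 33))*(-40404) = (0 - 131/2)*(-40404) = -131/2*(-40404) = 2646462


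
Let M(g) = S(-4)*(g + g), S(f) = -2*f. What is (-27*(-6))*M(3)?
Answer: 7776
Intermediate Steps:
M(g) = 16*g (M(g) = (-2*(-4))*(g + g) = 8*(2*g) = 16*g)
(-27*(-6))*M(3) = (-27*(-6))*(16*3) = 162*48 = 7776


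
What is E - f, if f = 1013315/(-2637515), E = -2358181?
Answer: -1243947349380/527503 ≈ -2.3582e+6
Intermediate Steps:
f = -202663/527503 (f = 1013315*(-1/2637515) = -202663/527503 ≈ -0.38419)
E - f = -2358181 - 1*(-202663/527503) = -2358181 + 202663/527503 = -1243947349380/527503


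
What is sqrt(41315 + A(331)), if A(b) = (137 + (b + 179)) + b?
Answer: sqrt(42293) ≈ 205.65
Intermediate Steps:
A(b) = 316 + 2*b (A(b) = (137 + (179 + b)) + b = (316 + b) + b = 316 + 2*b)
sqrt(41315 + A(331)) = sqrt(41315 + (316 + 2*331)) = sqrt(41315 + (316 + 662)) = sqrt(41315 + 978) = sqrt(42293)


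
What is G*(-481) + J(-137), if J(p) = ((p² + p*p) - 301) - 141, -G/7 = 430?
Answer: 1484906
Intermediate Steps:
G = -3010 (G = -7*430 = -3010)
J(p) = -442 + 2*p² (J(p) = ((p² + p²) - 301) - 141 = (2*p² - 301) - 141 = (-301 + 2*p²) - 141 = -442 + 2*p²)
G*(-481) + J(-137) = -3010*(-481) + (-442 + 2*(-137)²) = 1447810 + (-442 + 2*18769) = 1447810 + (-442 + 37538) = 1447810 + 37096 = 1484906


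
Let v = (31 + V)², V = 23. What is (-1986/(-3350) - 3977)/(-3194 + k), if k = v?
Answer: 3330241/232825 ≈ 14.304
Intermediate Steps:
v = 2916 (v = (31 + 23)² = 54² = 2916)
k = 2916
(-1986/(-3350) - 3977)/(-3194 + k) = (-1986/(-3350) - 3977)/(-3194 + 2916) = (-1986*(-1/3350) - 3977)/(-278) = (993/1675 - 3977)*(-1/278) = -6660482/1675*(-1/278) = 3330241/232825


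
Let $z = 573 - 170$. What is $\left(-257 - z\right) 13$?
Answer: $-8580$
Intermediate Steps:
$z = 403$ ($z = 573 - 170 = 403$)
$\left(-257 - z\right) 13 = \left(-257 - 403\right) 13 = \left(-660\right) 13 = -8580$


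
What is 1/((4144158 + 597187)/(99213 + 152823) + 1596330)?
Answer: 252036/402337369225 ≈ 6.2643e-7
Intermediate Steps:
1/((4144158 + 597187)/(99213 + 152823) + 1596330) = 1/(4741345/252036 + 1596330) = 1/(402337369225/252036) = 252036/402337369225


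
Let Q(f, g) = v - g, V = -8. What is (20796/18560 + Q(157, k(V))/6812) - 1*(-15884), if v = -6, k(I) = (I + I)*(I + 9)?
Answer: 125522962777/7901920 ≈ 15885.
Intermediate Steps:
k(I) = 2*I*(9 + I) (k(I) = (2*I)*(9 + I) = 2*I*(9 + I))
Q(f, g) = -6 - g
(20796/18560 + Q(157, k(V))/6812) - 1*(-15884) = (20796/18560 + (-6 - 2*(-8)*(9 - 8))/6812) - 1*(-15884) = (20796*(1/18560) + (-6 - 2*(-8))*(1/6812)) + 15884 = (5199/4640 + (-6 - 1*(-16))*(1/6812)) + 15884 = (5199/4640 + (-6 + 16)*(1/6812)) + 15884 = (5199/4640 + 10*(1/6812)) + 15884 = (5199/4640 + 5/3406) + 15884 = 8865497/7901920 + 15884 = 125522962777/7901920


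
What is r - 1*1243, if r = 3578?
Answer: 2335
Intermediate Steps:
r - 1*1243 = 3578 - 1*1243 = 3578 - 1243 = 2335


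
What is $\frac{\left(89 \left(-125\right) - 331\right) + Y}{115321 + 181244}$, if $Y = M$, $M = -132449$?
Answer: $- \frac{1693}{3489} \approx -0.48524$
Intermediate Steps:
$Y = -132449$
$\frac{\left(89 \left(-125\right) - 331\right) + Y}{115321 + 181244} = \frac{\left(89 \left(-125\right) - 331\right) - 132449}{115321 + 181244} = \frac{\left(-11125 - 331\right) - 132449}{296565} = \left(-11456 - 132449\right) \frac{1}{296565} = \left(-143905\right) \frac{1}{296565} = - \frac{1693}{3489}$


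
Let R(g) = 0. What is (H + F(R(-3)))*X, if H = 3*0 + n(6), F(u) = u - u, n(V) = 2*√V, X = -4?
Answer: -8*√6 ≈ -19.596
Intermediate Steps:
F(u) = 0
H = 2*√6 (H = 3*0 + 2*√6 = 0 + 2*√6 = 2*√6 ≈ 4.8990)
(H + F(R(-3)))*X = (2*√6 + 0)*(-4) = (2*√6)*(-4) = -8*√6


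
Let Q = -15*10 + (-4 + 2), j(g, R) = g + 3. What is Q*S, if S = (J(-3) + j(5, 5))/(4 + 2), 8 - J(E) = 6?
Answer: -760/3 ≈ -253.33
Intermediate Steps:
j(g, R) = 3 + g
J(E) = 2 (J(E) = 8 - 1*6 = 8 - 6 = 2)
S = 5/3 (S = (2 + (3 + 5))/(4 + 2) = (2 + 8)/6 = 10*(1/6) = 5/3 ≈ 1.6667)
Q = -152 (Q = -150 - 2 = -152)
Q*S = -152*5/3 = -760/3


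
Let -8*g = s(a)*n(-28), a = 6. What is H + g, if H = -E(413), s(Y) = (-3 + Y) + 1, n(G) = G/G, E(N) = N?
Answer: -827/2 ≈ -413.50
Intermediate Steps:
n(G) = 1
s(Y) = -2 + Y
g = -1/2 (g = -(-2 + 6)/8 = -1/2 ≈ -0.50000)
H = -413 (H = -1*413 = -413)
H + g = -413 - 1/2 = -827/2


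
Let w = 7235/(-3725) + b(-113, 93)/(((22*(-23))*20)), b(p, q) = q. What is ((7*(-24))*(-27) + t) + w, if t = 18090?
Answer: 6822870059/301576 ≈ 22624.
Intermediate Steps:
w = -588517/301576 (w = 7235/(-3725) + 93/(((22*(-23))*20)) = 7235*(-1/3725) + 93/((-506*20)) = -1447/745 + 93/(-10120) = -1447/745 + 93*(-1/10120) = -1447/745 - 93/10120 = -588517/301576 ≈ -1.9515)
((7*(-24))*(-27) + t) + w = ((7*(-24))*(-27) + 18090) - 588517/301576 = (-168*(-27) + 18090) - 588517/301576 = (4536 + 18090) - 588517/301576 = 22626 - 588517/301576 = 6822870059/301576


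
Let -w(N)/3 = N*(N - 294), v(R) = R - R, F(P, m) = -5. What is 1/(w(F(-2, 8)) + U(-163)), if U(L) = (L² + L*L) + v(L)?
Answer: 1/48653 ≈ 2.0554e-5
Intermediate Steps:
v(R) = 0
w(N) = -3*N*(-294 + N) (w(N) = -3*N*(N - 294) = -3*N*(-294 + N))
U(L) = 2*L² (U(L) = (L² + L*L) + 0 = (L² + L²) + 0 = 2*L² + 0 = 2*L²)
1/(w(F(-2, 8)) + U(-163)) = 1/(3*(-5)*(294 - 1*(-5)) + 2*(-163)²) = 1/(3*(-5)*(294 + 5) + 2*26569) = 1/(3*(-5)*299 + 53138) = 1/(-4485 + 53138) = 1/48653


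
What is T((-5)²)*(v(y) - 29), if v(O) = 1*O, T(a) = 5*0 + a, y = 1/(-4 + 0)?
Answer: -2925/4 ≈ -731.25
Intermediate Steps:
y = -¼ (y = 1/(-4) = -¼ ≈ -0.25000)
T(a) = a (T(a) = 0 + a = a)
v(O) = O
T((-5)²)*(v(y) - 29) = (-5)²*(-¼ - 29) = 25*(-117/4) = -2925/4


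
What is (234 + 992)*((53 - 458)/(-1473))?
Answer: 165510/491 ≈ 337.09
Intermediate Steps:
(234 + 992)*((53 - 458)/(-1473)) = 1226*(-405*(-1/1473)) = 1226*(135/491) = 165510/491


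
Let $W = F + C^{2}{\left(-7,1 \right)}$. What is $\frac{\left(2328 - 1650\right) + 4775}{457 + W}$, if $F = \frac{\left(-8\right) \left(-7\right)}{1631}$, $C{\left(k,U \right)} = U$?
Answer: $\frac{181507}{15246} \approx 11.905$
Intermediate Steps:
$F = \frac{8}{233}$ ($F = 56 \cdot \frac{1}{1631} = \frac{8}{233} \approx 0.034335$)
$W = \frac{241}{233}$ ($W = \frac{8}{233} + 1^{2} = \frac{8}{233} + 1 = \frac{241}{233} \approx 1.0343$)
$\frac{\left(2328 - 1650\right) + 4775}{457 + W} = \frac{\left(2328 - 1650\right) + 4775}{457 + \frac{241}{233}} = \frac{678 + 4775}{\frac{106722}{233}} = 5453 \cdot \frac{233}{106722} = \frac{181507}{15246}$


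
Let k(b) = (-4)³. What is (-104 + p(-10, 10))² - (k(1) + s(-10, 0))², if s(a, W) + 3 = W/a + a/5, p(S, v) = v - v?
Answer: 6055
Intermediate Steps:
p(S, v) = 0
k(b) = -64
s(a, W) = -3 + a/5 + W/a (s(a, W) = -3 + (W/a + a/5) = -3 + (a/5 + W/a) = -3 + a/5 + W/a)
(-104 + p(-10, 10))² - (k(1) + s(-10, 0))² = (-104 + 0)² - (-64 + (-3 + (⅕)*(-10) + 0/(-10)))² = (-104)² - (-64 + (-3 - 2 + 0*(-⅒)))² = 10816 - (-64 + (-3 - 2 + 0))² = 10816 - (-64 - 5)² = 10816 - 1*(-69)² = 10816 - 1*4761 = 10816 - 4761 = 6055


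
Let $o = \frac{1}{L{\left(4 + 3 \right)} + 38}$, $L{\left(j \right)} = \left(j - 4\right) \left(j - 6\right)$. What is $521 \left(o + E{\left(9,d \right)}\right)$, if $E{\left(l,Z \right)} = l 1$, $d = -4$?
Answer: $\frac{192770}{41} \approx 4701.7$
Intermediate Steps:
$E{\left(l,Z \right)} = l$
$L{\left(j \right)} = \left(-6 + j\right) \left(-4 + j\right)$ ($L{\left(j \right)} = \left(-4 + j\right) \left(-6 + j\right) = \left(-6 + j\right) \left(-4 + j\right)$)
$o = \frac{1}{41}$ ($o = \frac{1}{\left(24 + \left(4 + 3\right)^{2} - 10 \left(4 + 3\right)\right) + 38} = \frac{1}{\left(24 + 7^{2} - 70\right) + 38} = \frac{1}{\left(24 + 49 - 70\right) + 38} = \frac{1}{3 + 38} = \frac{1}{41} \approx 0.02439$)
$521 \left(o + E{\left(9,d \right)}\right) = 521 \left(\frac{1}{41} + 9\right) = 521 \cdot \frac{370}{41} = \frac{192770}{41}$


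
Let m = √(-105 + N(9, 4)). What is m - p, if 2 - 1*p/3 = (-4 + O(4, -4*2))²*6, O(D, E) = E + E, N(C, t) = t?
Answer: 7194 + I*√101 ≈ 7194.0 + 10.05*I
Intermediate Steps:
O(D, E) = 2*E
m = I*√101 (m = √(-105 + 4) = √(-101) = I*√101 ≈ 10.05*I)
p = -7194 (p = 6 - 3*(-4 + 2*(-4*2))²*6 = 6 - 3*(-4 + 2*(-8))²*6 = 6 - 3*(-4 - 16)²*6 = 6 - 3*(-20)²*6 = 6 - 1200*6 = 6 - 3*2400 = 6 - 7200 = -7194)
m - p = I*√101 - 1*(-7194) = I*√101 + 7194 = 7194 + I*√101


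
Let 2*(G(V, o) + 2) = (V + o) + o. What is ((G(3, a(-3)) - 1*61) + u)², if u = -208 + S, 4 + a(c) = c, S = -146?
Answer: 714025/4 ≈ 1.7851e+5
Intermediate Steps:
a(c) = -4 + c
u = -354 (u = -208 - 146 = -354)
G(V, o) = -2 + o + V/2 (G(V, o) = -2 + ((V + o) + o)/2 = -2 + (V + 2*o)/2 = -2 + (o + V/2) = -2 + o + V/2)
((G(3, a(-3)) - 1*61) + u)² = (((-2 + (-4 - 3) + (½)*3) - 1*61) - 354)² = (((-2 - 7 + 3/2) - 61) - 354)² = ((-15/2 - 61) - 354)² = (-137/2 - 354)² = (-845/2)² = 714025/4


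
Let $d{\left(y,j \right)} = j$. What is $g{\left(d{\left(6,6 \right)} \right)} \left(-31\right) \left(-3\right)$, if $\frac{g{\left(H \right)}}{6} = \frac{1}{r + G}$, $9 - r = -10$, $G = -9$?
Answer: $\frac{279}{5} \approx 55.8$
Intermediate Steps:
$r = 19$ ($r = 9 - -10 = 9 + 10 = 19$)
$g{\left(H \right)} = \frac{3}{5}$ ($g{\left(H \right)} = \frac{6}{19 - 9} = \frac{6}{10} = 6 \cdot \frac{1}{10} = \frac{3}{5}$)
$g{\left(d{\left(6,6 \right)} \right)} \left(-31\right) \left(-3\right) = \frac{3}{5} \left(-31\right) \left(-3\right) = \left(- \frac{93}{5}\right) \left(-3\right) = \frac{279}{5}$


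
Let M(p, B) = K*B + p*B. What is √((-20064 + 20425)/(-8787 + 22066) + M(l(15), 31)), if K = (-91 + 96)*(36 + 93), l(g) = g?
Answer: √73627637971/1897 ≈ 143.04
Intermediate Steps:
K = 645 (K = 5*129 = 645)
M(p, B) = 645*B + B*p (M(p, B) = 645*B + p*B = 645*B + B*p)
√((-20064 + 20425)/(-8787 + 22066) + M(l(15), 31)) = √((-20064 + 20425)/(-8787 + 22066) + 31*(645 + 15)) = √(361/13279 + 31*660) = √(361*(1/13279) + 20460) = √(361/13279 + 20460) = √(271688701/13279) = √73627637971/1897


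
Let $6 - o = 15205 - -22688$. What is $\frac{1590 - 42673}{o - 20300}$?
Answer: $\frac{41083}{58187} \approx 0.70605$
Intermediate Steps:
$o = -37887$ ($o = 6 - \left(15205 - -22688\right) = 6 - \left(15205 + 22688\right) = 6 - 37893 = -37887$)
$\frac{1590 - 42673}{o - 20300} = \frac{1590 - 42673}{-37887 - 20300} = - \frac{41083}{-58187} = \left(-41083\right) \left(- \frac{1}{58187}\right) = \frac{41083}{58187}$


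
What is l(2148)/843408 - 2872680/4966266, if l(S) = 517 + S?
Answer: -401601032425/698098079088 ≈ -0.57528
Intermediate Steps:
l(2148)/843408 - 2872680/4966266 = (517 + 2148)/843408 - 2872680/4966266 = 2665*(1/843408) - 2872680*1/4966266 = 2665/843408 - 478780/827711 = -401601032425/698098079088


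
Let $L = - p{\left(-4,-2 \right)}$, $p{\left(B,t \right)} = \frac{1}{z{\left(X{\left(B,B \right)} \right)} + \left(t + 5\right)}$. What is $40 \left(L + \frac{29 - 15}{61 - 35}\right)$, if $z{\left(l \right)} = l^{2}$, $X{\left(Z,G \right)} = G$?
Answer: $\frac{4800}{247} \approx 19.433$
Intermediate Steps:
$p{\left(B,t \right)} = \frac{1}{5 + t + B^{2}}$ ($p{\left(B,t \right)} = \frac{1}{B^{2} + \left(t + 5\right)} = \frac{1}{B^{2} + \left(5 + t\right)} = \frac{1}{5 + t + B^{2}}$)
$L = - \frac{1}{19}$ ($L = - \frac{1}{5 - 2 + \left(-4\right)^{2}} = - \frac{1}{5 - 2 + 16} = - \frac{1}{19} \approx -0.052632$)
$40 \left(L + \frac{29 - 15}{61 - 35}\right) = 40 \left(- \frac{1}{19} + \frac{29 - 15}{61 - 35}\right) = 40 \left(- \frac{1}{19} + \frac{14}{26}\right) = 40 \left(- \frac{1}{19} + 14 \cdot \frac{1}{26}\right) = 40 \left(- \frac{1}{19} + \frac{7}{13}\right) = 40 \cdot \frac{120}{247} = \frac{4800}{247}$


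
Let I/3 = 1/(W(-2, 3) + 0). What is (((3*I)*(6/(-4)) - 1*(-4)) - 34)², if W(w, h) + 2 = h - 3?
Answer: 8649/16 ≈ 540.56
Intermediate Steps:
W(w, h) = -5 + h (W(w, h) = -2 + (h - 3) = -2 + (-3 + h) = -5 + h)
I = -3/2 (I = 3/((-5 + 3) + 0) = 3/(-2 + 0) = 3/(-2) = 3*(-½) = -3/2 ≈ -1.5000)
(((3*I)*(6/(-4)) - 1*(-4)) - 34)² = (((3*(-3/2))*(6/(-4)) - 1*(-4)) - 34)² = ((-27*(-1)/4 + 4) - 34)² = ((-9/2*(-3/2) + 4) - 34)² = ((27/4 + 4) - 34)² = (43/4 - 34)² = (-93/4)² = 8649/16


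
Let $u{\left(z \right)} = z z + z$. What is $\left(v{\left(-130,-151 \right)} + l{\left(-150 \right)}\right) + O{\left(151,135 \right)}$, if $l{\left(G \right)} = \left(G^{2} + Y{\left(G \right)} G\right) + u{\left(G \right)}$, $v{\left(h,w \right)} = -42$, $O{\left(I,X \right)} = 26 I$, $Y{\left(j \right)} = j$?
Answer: $71234$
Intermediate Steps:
$u{\left(z \right)} = z + z^{2}$ ($u{\left(z \right)} = z^{2} + z = z + z^{2}$)
$l{\left(G \right)} = 2 G^{2} + G \left(1 + G\right)$ ($l{\left(G \right)} = \left(G^{2} + G G\right) + G \left(1 + G\right) = \left(G^{2} + G^{2}\right) + G \left(1 + G\right) = 2 G^{2} + G \left(1 + G\right)$)
$\left(v{\left(-130,-151 \right)} + l{\left(-150 \right)}\right) + O{\left(151,135 \right)} = \left(-42 - 150 \left(1 + 3 \left(-150\right)\right)\right) + 26 \cdot 151 = \left(-42 - 150 \left(1 - 450\right)\right) + 3926 = \left(-42 - -67350\right) + 3926 = \left(-42 + 67350\right) + 3926 = 67308 + 3926 = 71234$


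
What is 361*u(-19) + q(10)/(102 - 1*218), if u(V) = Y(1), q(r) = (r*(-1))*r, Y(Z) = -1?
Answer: -10444/29 ≈ -360.14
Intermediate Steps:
q(r) = -r**2 (q(r) = (-r)*r = -r**2)
u(V) = -1
361*u(-19) + q(10)/(102 - 1*218) = 361*(-1) + (-1*10**2)/(102 - 1*218) = -361 + (-1*100)/(102 - 218) = -361 - 100/(-116) = -361 - 100*(-1/116) = -361 + 25/29 = -10444/29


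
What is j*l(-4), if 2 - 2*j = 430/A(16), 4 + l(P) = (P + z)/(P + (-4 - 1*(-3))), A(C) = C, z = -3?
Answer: 2587/80 ≈ 32.338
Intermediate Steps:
l(P) = -4 + (-3 + P)/(-1 + P) (l(P) = -4 + (P - 3)/(P + (-4 - 1*(-3))) = -4 + (-3 + P)/(P + (-4 + 3)) = -4 + (-3 + P)/(P - 1) = -4 + (-3 + P)/(-1 + P))
j = -199/16 (j = 1 - 215/16 = -199/16 ≈ -12.438)
j*l(-4) = -199*(1 - 3*(-4))/(16*(-1 - 4)) = -199*(1 + 12)/(16*(-5)) = -(-199)*13/80 = -199/16*(-13/5) = 2587/80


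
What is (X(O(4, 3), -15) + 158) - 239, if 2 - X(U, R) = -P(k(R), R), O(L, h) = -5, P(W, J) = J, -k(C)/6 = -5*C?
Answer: -94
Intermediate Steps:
k(C) = 30*C (k(C) = -(-30)*C = 30*C)
X(U, R) = 2 + R (X(U, R) = 2 - (-1)*R = 2 + R)
(X(O(4, 3), -15) + 158) - 239 = ((2 - 15) + 158) - 239 = (-13 + 158) - 239 = 145 - 239 = -94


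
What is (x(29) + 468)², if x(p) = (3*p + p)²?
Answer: 193877776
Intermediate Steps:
x(p) = 16*p² (x(p) = (4*p)² = 16*p²)
(x(29) + 468)² = (16*29² + 468)² = (16*841 + 468)² = (13456 + 468)² = 13924² = 193877776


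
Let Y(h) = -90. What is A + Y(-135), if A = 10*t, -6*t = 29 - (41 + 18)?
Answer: -40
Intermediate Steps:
t = 5 (t = -(29 - (41 + 18))/6 = -(29 - 1*59)/6 = -(29 - 59)/6 = -1/6*(-30) = 5)
A = 50 (A = 10*5 = 50)
A + Y(-135) = 50 - 90 = -40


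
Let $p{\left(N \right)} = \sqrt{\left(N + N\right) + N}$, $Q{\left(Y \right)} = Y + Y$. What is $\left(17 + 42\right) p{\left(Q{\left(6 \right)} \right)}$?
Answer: $354$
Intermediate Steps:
$Q{\left(Y \right)} = 2 Y$
$p{\left(N \right)} = \sqrt{3} \sqrt{N}$ ($p{\left(N \right)} = \sqrt{2 N + N} = \sqrt{3 N} = \sqrt{3} \sqrt{N}$)
$\left(17 + 42\right) p{\left(Q{\left(6 \right)} \right)} = \left(17 + 42\right) \sqrt{3} \sqrt{2 \cdot 6} = 59 \sqrt{3} \sqrt{12} = 59 \sqrt{3} \cdot 2 \sqrt{3} = 59 \cdot 6 = 354$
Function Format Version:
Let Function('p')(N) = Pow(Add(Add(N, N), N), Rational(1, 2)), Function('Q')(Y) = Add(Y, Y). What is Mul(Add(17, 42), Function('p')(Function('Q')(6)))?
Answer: 354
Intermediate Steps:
Function('Q')(Y) = Mul(2, Y)
Function('p')(N) = Mul(Pow(3, Rational(1, 2)), Pow(N, Rational(1, 2))) (Function('p')(N) = Pow(Add(Mul(2, N), N), Rational(1, 2)) = Pow(Mul(3, N), Rational(1, 2)) = Mul(Pow(3, Rational(1, 2)), Pow(N, Rational(1, 2))))
Mul(Add(17, 42), Function('p')(Function('Q')(6))) = Mul(Add(17, 42), Mul(Pow(3, Rational(1, 2)), Pow(Mul(2, 6), Rational(1, 2)))) = Mul(59, Mul(Pow(3, Rational(1, 2)), Pow(12, Rational(1, 2)))) = Mul(59, Mul(Pow(3, Rational(1, 2)), Mul(2, Pow(3, Rational(1, 2))))) = Mul(59, 6) = 354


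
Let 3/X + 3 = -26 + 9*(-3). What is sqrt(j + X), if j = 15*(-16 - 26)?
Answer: I*sqrt(493962)/28 ≈ 25.101*I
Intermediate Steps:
j = -630 (j = 15*(-42) = -630)
X = -3/56 (X = 3/(-3 + (-26 + 9*(-3))) = 3/(-3 + (-26 - 27)) = 3/(-3 - 53) = 3/(-56) = 3*(-1/56) = -3/56 ≈ -0.053571)
sqrt(j + X) = sqrt(-630 - 3/56) = sqrt(-35283/56) = I*sqrt(493962)/28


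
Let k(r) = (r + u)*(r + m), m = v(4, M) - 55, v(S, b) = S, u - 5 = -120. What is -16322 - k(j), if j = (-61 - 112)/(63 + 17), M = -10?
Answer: -144324169/6400 ≈ -22551.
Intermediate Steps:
u = -115 (u = 5 - 120 = -115)
m = -51 (m = 4 - 55 = -51)
j = -173/80 ≈ -2.1625
k(r) = (-115 + r)*(-51 + r) (k(r) = (r - 115)*(r - 51) = (-115 + r)*(-51 + r))
-16322 - k(j) = -16322 - (5865 + (-173/80)² - 166*(-173/80)) = -16322 - (5865 + 29929/6400 + 14359/40) = -16322 - 1*39863369/6400 = -16322 - 39863369/6400 = -144324169/6400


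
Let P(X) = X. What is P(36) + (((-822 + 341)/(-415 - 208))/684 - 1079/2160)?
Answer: 907701857/25567920 ≈ 35.502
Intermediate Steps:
P(36) + (((-822 + 341)/(-415 - 208))/684 - 1079/2160) = 36 + (((-822 + 341)/(-415 - 208))/684 - 1079/2160) = 36 + (-481/(-623)*(1/684) - 1079*1/2160) = 36 + (-481*(-1/623)*(1/684) - 1079/2160) = 36 + ((481/623)*(1/684) - 1079/2160) = 36 + (481/426132 - 1079/2160) = 36 - 12743263/25567920 = 907701857/25567920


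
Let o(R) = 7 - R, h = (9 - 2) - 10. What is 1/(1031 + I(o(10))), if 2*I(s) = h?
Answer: 2/2059 ≈ 0.00097135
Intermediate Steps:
h = -3 (h = 7 - 10 = -3)
I(s) = -3/2 (I(s) = (1/2)*(-3) = -3/2)
1/(1031 + I(o(10))) = 1/(1031 - 3/2) = 1/(2059/2) = 2/2059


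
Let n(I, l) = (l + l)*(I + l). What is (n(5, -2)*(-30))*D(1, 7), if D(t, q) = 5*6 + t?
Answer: 11160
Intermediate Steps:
D(t, q) = 30 + t
n(I, l) = 2*l*(I + l) (n(I, l) = (2*l)*(I + l) = 2*l*(I + l))
(n(5, -2)*(-30))*D(1, 7) = ((2*(-2)*(5 - 2))*(-30))*(30 + 1) = ((2*(-2)*3)*(-30))*31 = -12*(-30)*31 = 360*31 = 11160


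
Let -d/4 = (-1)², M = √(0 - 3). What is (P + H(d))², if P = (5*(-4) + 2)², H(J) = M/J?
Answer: (1296 - I*√3)²/16 ≈ 1.0498e+5 - 280.59*I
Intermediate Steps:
M = I*√3 (M = √(-3) = I*√3 ≈ 1.732*I)
d = -4 (d = -4*(-1)² = -4*1 = -4)
H(J) = I*√3/J (H(J) = (I*√3)/J = I*√3/J)
P = 324 (P = (-20 + 2)² = (-18)² = 324)
(P + H(d))² = (324 + I*√3/(-4))² = (324 + I*√3*(-¼))² = (324 - I*√3/4)²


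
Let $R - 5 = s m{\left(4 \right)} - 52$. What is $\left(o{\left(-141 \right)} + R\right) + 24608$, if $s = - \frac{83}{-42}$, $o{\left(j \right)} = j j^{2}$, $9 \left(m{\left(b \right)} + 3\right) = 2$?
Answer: $- \frac{1050335555}{378} \approx -2.7787 \cdot 10^{6}$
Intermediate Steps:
$m{\left(b \right)} = - \frac{25}{9}$ ($m{\left(b \right)} = -3 + \frac{1}{9} \cdot 2 = -3 + \frac{2}{9} = - \frac{25}{9}$)
$o{\left(j \right)} = j^{3}$
$s = \frac{83}{42}$ ($s = \left(-83\right) \left(- \frac{1}{42}\right) = \frac{83}{42} \approx 1.9762$)
$R = - \frac{19841}{378}$ ($R = 5 + \left(\frac{83}{42} \left(- \frac{25}{9}\right) - 52\right) = 5 - \frac{21731}{378} = - \frac{19841}{378} \approx -52.489$)
$\left(o{\left(-141 \right)} + R\right) + 24608 = \left(\left(-141\right)^{3} - \frac{19841}{378}\right) + 24608 = \left(-2803221 - \frac{19841}{378}\right) + 24608 = - \frac{1059637379}{378} + 24608 = - \frac{1050335555}{378}$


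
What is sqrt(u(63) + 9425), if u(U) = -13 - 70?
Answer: 3*sqrt(1038) ≈ 96.654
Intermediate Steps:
u(U) = -83
sqrt(u(63) + 9425) = sqrt(-83 + 9425) = sqrt(9342) = 3*sqrt(1038)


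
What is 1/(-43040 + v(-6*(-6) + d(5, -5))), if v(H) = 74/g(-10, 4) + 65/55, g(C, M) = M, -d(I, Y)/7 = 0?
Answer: -22/946447 ≈ -2.3245e-5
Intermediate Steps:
d(I, Y) = 0 (d(I, Y) = -7*0 = 0)
v(H) = 433/22 (v(H) = 74/4 + 65/55 = 74*(¼) + 65*(1/55) = 37/2 + 13/11 = 433/22)
1/(-43040 + v(-6*(-6) + d(5, -5))) = 1/(-43040 + 433/22) = 1/(-946447/22) = -22/946447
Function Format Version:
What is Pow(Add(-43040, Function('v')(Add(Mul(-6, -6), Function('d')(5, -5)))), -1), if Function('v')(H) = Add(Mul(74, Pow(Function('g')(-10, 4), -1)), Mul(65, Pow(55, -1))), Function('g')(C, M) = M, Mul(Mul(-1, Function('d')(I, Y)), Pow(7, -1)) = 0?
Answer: Rational(-22, 946447) ≈ -2.3245e-5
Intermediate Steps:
Function('d')(I, Y) = 0 (Function('d')(I, Y) = Mul(-7, 0) = 0)
Function('v')(H) = Rational(433, 22) (Function('v')(H) = Add(Mul(74, Pow(4, -1)), Mul(65, Pow(55, -1))) = Add(Mul(74, Rational(1, 4)), Mul(65, Rational(1, 55))) = Add(Rational(37, 2), Rational(13, 11)) = Rational(433, 22))
Pow(Add(-43040, Function('v')(Add(Mul(-6, -6), Function('d')(5, -5)))), -1) = Pow(Add(-43040, Rational(433, 22)), -1) = Pow(Rational(-946447, 22), -1) = Rational(-22, 946447)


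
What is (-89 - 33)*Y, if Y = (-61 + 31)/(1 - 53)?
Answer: -915/13 ≈ -70.385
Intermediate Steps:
Y = 15/26 (Y = -30/(-52) = -30*(-1/52) = 15/26 ≈ 0.57692)
(-89 - 33)*Y = (-89 - 33)*(15/26) = -122*15/26 = -915/13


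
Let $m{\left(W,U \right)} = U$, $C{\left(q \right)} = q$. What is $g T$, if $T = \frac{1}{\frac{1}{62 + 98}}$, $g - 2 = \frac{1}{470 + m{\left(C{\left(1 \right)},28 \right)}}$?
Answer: $\frac{79760}{249} \approx 320.32$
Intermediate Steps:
$g = \frac{997}{498}$ ($g = 2 + \frac{1}{470 + 28} = 2 + \frac{1}{498} = \frac{997}{498} \approx 2.002$)
$T = 160$ ($T = \frac{1}{\frac{1}{160}} = 160$)
$g T = \frac{997}{498} \cdot 160 = \frac{79760}{249}$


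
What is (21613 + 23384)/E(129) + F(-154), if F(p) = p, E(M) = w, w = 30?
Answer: 13459/10 ≈ 1345.9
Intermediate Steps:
E(M) = 30
(21613 + 23384)/E(129) + F(-154) = (21613 + 23384)/30 - 154 = 44997*(1/30) - 154 = 14999/10 - 154 = 13459/10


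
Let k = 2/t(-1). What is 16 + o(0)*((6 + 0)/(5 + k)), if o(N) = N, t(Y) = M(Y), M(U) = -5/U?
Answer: 16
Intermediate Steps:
t(Y) = -5/Y
k = ⅖ (k = 2/((-5/(-1))) = 2/((-5*(-1))) = 2/5 = 2*(⅕) = ⅖ ≈ 0.40000)
16 + o(0)*((6 + 0)/(5 + k)) = 16 + 0*((6 + 0)/(5 + ⅖)) = 16 + 0*(6/(27/5)) = 16 + 0*(6*(5/27)) = 16 + 0*(10/9) = 16 + 0 = 16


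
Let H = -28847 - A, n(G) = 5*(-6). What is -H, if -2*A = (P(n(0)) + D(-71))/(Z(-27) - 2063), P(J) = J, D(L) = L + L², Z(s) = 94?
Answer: 56802213/1969 ≈ 28848.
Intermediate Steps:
n(G) = -30
A = 2470/1969 (A = -(-30 - 71*(1 - 71))/(2*(94 - 2063)) = -(-30 - 71*(-70))/(2*(-1969)) = -(-30 + 4970)*(-1)/(2*1969) = -2470*(-1)/1969 = -½*(-4940/1969) = 2470/1969 ≈ 1.2544)
H = -56802213/1969 (H = -28847 - 1*2470/1969 = -28847 - 2470/1969 = -56802213/1969 ≈ -28848.)
-H = -1*(-56802213/1969) = 56802213/1969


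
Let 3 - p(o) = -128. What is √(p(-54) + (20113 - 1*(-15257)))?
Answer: √35501 ≈ 188.42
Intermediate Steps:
p(o) = 131 (p(o) = 3 - 1*(-128) = 3 + 128 = 131)
√(p(-54) + (20113 - 1*(-15257))) = √(131 + (20113 - 1*(-15257))) = √(131 + (20113 + 15257)) = √(131 + 35370) = √35501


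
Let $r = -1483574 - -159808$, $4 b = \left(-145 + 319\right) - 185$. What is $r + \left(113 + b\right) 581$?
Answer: $- \frac{5038843}{4} \approx -1.2597 \cdot 10^{6}$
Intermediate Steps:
$b = - \frac{11}{4}$ ($b = \frac{\left(-145 + 319\right) - 185}{4} = \frac{174 - 185}{4} = \frac{1}{4} \left(-11\right) = - \frac{11}{4} \approx -2.75$)
$r = -1323766$ ($r = -1483574 + 159808 = -1323766$)
$r + \left(113 + b\right) 581 = -1323766 + \left(113 - \frac{11}{4}\right) 581 = -1323766 + \frac{441}{4} \cdot 581 = -1323766 + \frac{256221}{4} = - \frac{5038843}{4}$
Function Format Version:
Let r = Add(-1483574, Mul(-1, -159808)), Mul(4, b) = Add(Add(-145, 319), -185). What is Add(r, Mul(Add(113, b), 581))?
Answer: Rational(-5038843, 4) ≈ -1.2597e+6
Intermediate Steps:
b = Rational(-11, 4) (b = Mul(Rational(1, 4), Add(Add(-145, 319), -185)) = Mul(Rational(1, 4), Add(174, -185)) = Mul(Rational(1, 4), -11) = Rational(-11, 4) ≈ -2.7500)
r = -1323766 (r = Add(-1483574, 159808) = -1323766)
Add(r, Mul(Add(113, b), 581)) = Add(-1323766, Mul(Add(113, Rational(-11, 4)), 581)) = Add(-1323766, Mul(Rational(441, 4), 581)) = Add(-1323766, Rational(256221, 4)) = Rational(-5038843, 4)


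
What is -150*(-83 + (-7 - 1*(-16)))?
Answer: 11100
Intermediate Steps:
-150*(-83 + (-7 - 1*(-16))) = -150*(-83 + (-7 + 16)) = -150*(-83 + 9) = -150*(-74) = 11100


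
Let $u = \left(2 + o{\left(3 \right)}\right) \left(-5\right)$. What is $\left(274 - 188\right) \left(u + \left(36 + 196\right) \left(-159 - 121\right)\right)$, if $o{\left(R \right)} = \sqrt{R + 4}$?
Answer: $-5587420 - 430 \sqrt{7} \approx -5.5886 \cdot 10^{6}$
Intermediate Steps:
$o{\left(R \right)} = \sqrt{4 + R}$
$u = -10 - 5 \sqrt{7}$ ($u = \left(2 + \sqrt{4 + 3}\right) \left(-5\right) = \left(2 + \sqrt{7}\right) \left(-5\right) = -10 - 5 \sqrt{7} \approx -23.229$)
$\left(274 - 188\right) \left(u + \left(36 + 196\right) \left(-159 - 121\right)\right) = \left(274 - 188\right) \left(\left(-10 - 5 \sqrt{7}\right) + \left(36 + 196\right) \left(-159 - 121\right)\right) = 86 \left(\left(-10 - 5 \sqrt{7}\right) + 232 \left(-280\right)\right) = 86 \left(\left(-10 - 5 \sqrt{7}\right) - 64960\right) = 86 \left(-64970 - 5 \sqrt{7}\right) = -5587420 - 430 \sqrt{7}$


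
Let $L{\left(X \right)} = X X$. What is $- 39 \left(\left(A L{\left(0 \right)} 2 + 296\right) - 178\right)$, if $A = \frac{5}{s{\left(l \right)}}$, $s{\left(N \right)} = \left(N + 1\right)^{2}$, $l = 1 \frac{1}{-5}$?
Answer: $-4602$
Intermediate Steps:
$l = - \frac{1}{5}$ ($l = 1 \left(- \frac{1}{5}\right) = - \frac{1}{5} \approx -0.2$)
$L{\left(X \right)} = X^{2}$
$s{\left(N \right)} = \left(1 + N\right)^{2}$
$A = \frac{125}{16}$ ($A = \frac{5}{\left(1 - \frac{1}{5}\right)^{2}} = \frac{5}{\left(\frac{4}{5}\right)^{2}} = \frac{5}{\frac{16}{25}} = 5 \cdot \frac{25}{16} = \frac{125}{16} \approx 7.8125$)
$- 39 \left(\left(A L{\left(0 \right)} 2 + 296\right) - 178\right) = - 39 \left(\left(\frac{125 \cdot 0^{2}}{16} \cdot 2 + 296\right) - 178\right) = - 39 \left(\left(\frac{125}{16} \cdot 0 \cdot 2 + 296\right) - 178\right) = - 39 \left(\left(0 \cdot 2 + 296\right) - 178\right) = - 39 \left(\left(0 + 296\right) - 178\right) = - 39 \left(296 - 178\right) = \left(-39\right) 118 = -4602$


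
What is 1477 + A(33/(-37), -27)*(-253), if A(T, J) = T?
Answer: 62998/37 ≈ 1702.6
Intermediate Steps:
1477 + A(33/(-37), -27)*(-253) = 1477 + (33/(-37))*(-253) = 1477 + (33*(-1/37))*(-253) = 1477 - 33/37*(-253) = 1477 + 8349/37 = 62998/37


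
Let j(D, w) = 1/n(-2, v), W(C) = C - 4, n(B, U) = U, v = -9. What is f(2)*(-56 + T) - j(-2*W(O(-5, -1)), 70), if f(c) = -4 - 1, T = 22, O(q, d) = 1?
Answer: 1531/9 ≈ 170.11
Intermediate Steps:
W(C) = -4 + C
f(c) = -5
j(D, w) = -1/9 (j(D, w) = 1/(-9) = -1/9)
f(2)*(-56 + T) - j(-2*W(O(-5, -1)), 70) = -5*(-56 + 22) - 1*(-1/9) = -5*(-34) + 1/9 = 170 + 1/9 = 1531/9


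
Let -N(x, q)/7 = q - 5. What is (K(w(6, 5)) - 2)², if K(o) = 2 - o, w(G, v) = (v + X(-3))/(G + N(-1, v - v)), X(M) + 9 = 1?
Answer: 9/1681 ≈ 0.0053540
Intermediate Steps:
X(M) = -8 (X(M) = -9 + 1 = -8)
N(x, q) = 35 - 7*q (N(x, q) = -7*(q - 5) = -7*(-5 + q) = 35 - 7*q)
w(G, v) = (-8 + v)/(35 + G) (w(G, v) = (v - 8)/(G + (35 - 7*(v - v))) = (-8 + v)/(G + (35 - 7*0)) = (-8 + v)/(G + (35 + 0)) = (-8 + v)/(G + 35) = (-8 + v)/(35 + G))
(K(w(6, 5)) - 2)² = ((2 - (-8 + 5)/(35 + 6)) - 2)² = ((2 - (-3)/41) - 2)² = ((2 - 1*(-3/41)) - 2)² = ((2 + 3/41) - 2)² = (85/41 - 2)² = (3/41)² = 9/1681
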